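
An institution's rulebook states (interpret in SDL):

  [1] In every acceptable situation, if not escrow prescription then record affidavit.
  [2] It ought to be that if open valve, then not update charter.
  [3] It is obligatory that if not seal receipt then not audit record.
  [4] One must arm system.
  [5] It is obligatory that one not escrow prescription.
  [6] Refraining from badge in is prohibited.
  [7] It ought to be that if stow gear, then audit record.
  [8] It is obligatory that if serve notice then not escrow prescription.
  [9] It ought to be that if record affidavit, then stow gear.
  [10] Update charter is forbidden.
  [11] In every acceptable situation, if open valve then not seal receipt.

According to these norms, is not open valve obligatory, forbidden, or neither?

Obligatory

From premise 5 we have O(¬escrow_prescription).
With premise 1, O(¬escrow_prescription → record_affidavit), the K-axiom yields O(record_affidavit).
Premise 9 is O(record_affidavit → stow_gear); since O(record_affidavit), deontic closure gives O(stow_gear).
Premise 7 is O(stow_gear → audit_record); since O(stow_gear), deontic closure gives O(audit_record).
Premise 3, O(¬seal_receipt → ¬audit_record), contraposes to O(audit_record → seal_receipt); with O(audit_record) we get O(seal_receipt).
The contrapositive of premise 11 (O(open_valve → ¬seal_receipt)) is O(seal_receipt → ¬open_valve), and O(seal_receipt) is already established, so O(¬open_valve).
Premises 2, 4, 6, 8, 10 do not contribute to this derivation.
Hence ¬open_valve is obligatory.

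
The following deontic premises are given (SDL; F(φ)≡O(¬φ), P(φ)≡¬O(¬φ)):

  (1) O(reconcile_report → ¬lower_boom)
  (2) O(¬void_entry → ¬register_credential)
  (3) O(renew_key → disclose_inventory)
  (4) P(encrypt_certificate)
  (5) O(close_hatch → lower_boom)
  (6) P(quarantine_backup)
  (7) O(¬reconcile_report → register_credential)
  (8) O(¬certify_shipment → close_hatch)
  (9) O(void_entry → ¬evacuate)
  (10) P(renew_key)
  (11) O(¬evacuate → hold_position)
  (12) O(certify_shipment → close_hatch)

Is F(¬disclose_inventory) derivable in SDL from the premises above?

No

Premise 3 is O(renew_key → disclose_inventory), but O(renew_key) is not derivable from the premises (the permission P(renew_key) asserts only ¬O(¬renew_key), not O(renew_key)), so it does not yield O(disclose_inventory).
No other premise forces O(disclose_inventory). An ideal world satisfying every premise can still have ¬disclose_inventory true, so F(¬disclose_inventory) is not derivable.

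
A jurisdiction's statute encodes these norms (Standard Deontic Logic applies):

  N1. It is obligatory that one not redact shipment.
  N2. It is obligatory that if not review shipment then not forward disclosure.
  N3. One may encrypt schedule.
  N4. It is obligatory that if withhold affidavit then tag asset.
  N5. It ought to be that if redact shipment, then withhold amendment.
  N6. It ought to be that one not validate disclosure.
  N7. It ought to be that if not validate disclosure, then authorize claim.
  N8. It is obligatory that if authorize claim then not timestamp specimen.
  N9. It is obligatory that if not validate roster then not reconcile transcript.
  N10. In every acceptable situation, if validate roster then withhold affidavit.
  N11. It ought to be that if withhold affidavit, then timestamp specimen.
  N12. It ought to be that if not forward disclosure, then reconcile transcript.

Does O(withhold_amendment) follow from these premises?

Premise 5 is O(redact_shipment → withhold_amendment), but O(redact_shipment) is not derivable from the premises, so it does not yield O(withhold_amendment).
No other premise forces O(withhold_amendment). An ideal world satisfying every premise can still have withhold_amendment false, so O(withhold_amendment) is not derivable.

No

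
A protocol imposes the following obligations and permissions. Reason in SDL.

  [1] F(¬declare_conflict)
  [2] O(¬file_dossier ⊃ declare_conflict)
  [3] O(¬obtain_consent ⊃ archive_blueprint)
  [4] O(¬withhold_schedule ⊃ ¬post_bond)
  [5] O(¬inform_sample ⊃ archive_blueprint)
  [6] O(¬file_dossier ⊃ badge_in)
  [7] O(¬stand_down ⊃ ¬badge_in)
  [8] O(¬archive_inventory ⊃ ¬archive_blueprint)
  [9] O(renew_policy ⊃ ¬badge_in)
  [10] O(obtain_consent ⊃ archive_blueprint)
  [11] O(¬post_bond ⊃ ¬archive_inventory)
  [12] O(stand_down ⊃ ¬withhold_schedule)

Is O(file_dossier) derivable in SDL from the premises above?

By case analysis on ¬obtain_consent: premise 3 gives O(¬obtain_consent ⊃ archive_blueprint) and premise 10 gives O(obtain_consent ⊃ archive_blueprint), so O(archive_blueprint) either way.
The contrapositive of premise 8 (O(¬archive_inventory ⊃ ¬archive_blueprint)) is O(archive_blueprint ⊃ archive_inventory), and O(archive_blueprint) is already established, so O(archive_inventory).
Premise 11, O(¬post_bond ⊃ ¬archive_inventory), contraposes to O(archive_inventory ⊃ post_bond); with O(archive_inventory) we get O(post_bond).
Premise 4, O(¬withhold_schedule ⊃ ¬post_bond), contraposes to O(post_bond ⊃ withhold_schedule); with O(post_bond) we get O(withhold_schedule).
The contrapositive of premise 12 (O(stand_down ⊃ ¬withhold_schedule)) is O(withhold_schedule ⊃ ¬stand_down), and O(withhold_schedule) is already established, so O(¬stand_down).
Premise 7 is O(¬stand_down ⊃ ¬badge_in); since O(¬stand_down), deontic closure gives O(¬badge_in).
Premise 6, O(¬file_dossier ⊃ badge_in), contraposes to O(¬badge_in ⊃ file_dossier); with O(¬badge_in) we get O(file_dossier).
Premises 1, 2, 5, 9 do not contribute to this derivation.
So O(file_dossier) follows.

Yes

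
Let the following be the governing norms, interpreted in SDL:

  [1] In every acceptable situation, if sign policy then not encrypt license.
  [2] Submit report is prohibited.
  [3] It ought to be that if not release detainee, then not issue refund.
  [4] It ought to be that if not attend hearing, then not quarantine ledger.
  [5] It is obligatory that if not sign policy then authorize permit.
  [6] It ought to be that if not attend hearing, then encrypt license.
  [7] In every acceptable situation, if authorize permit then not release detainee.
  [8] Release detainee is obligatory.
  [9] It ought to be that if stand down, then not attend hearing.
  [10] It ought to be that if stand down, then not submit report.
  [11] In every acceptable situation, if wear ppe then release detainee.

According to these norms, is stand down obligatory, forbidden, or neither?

Premise 8 gives O(release_detainee).
The contrapositive of premise 7 (O(authorize_permit → ¬release_detainee)) is O(release_detainee → ¬authorize_permit), and O(release_detainee) is already established, so O(¬authorize_permit).
The contrapositive of premise 5 (O(¬sign_policy → authorize_permit)) is O(¬authorize_permit → sign_policy), and O(¬authorize_permit) is already established, so O(sign_policy).
With premise 1, O(sign_policy → ¬encrypt_license), the K-axiom yields O(¬encrypt_license).
Premise 6, O(¬attend_hearing → encrypt_license), contraposes to O(¬encrypt_license → attend_hearing); with O(¬encrypt_license) we get O(attend_hearing).
The contrapositive of premise 9 (O(stand_down → ¬attend_hearing)) is O(attend_hearing → ¬stand_down), and O(attend_hearing) is already established, so O(¬stand_down).
Premises 2, 3, 4, 10, 11 do not contribute to this derivation.
Thus O(¬stand_down), which is F(stand_down): stand_down is forbidden.

Forbidden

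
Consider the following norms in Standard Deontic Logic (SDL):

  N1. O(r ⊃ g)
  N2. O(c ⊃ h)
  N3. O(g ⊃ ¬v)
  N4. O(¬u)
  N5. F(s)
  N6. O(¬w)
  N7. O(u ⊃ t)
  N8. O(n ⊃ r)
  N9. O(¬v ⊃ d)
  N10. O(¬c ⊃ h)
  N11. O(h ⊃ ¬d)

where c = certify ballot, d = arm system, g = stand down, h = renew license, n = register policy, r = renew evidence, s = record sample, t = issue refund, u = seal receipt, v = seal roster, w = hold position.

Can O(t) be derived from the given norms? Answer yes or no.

Premise 7 is O(u ⊃ t), but O(u) is not derivable from the premises, so it does not yield O(t).
No other premise forces O(t). An ideal world satisfying every premise can still have t false, so O(t) is not derivable.

No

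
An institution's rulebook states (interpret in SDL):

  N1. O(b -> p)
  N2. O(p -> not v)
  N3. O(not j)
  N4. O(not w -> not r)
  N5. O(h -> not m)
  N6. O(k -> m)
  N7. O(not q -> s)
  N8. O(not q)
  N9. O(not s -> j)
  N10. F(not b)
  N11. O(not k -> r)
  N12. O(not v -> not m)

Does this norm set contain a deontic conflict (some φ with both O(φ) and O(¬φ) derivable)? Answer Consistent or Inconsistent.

Premise 9 is O(not s -> j), but O(not s) is not derivable from the premises, so it does not yield O(j).
So O(j) is not derivable, and the apparent clash with O(not j) does not arise.
A world satisfying every obligation exists (e.g. b=true, h=false, j=false, k=false, m=false, p=true, q=false, r=true, s=true, v=false, w=true); no atom is both obligatory and forbidden, so the set is consistent.

Consistent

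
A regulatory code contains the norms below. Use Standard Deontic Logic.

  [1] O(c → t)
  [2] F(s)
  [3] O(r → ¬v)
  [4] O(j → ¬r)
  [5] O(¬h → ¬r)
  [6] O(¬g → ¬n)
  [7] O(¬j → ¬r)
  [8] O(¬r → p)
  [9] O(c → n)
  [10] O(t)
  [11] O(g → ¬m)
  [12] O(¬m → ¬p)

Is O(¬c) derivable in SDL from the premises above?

Yes

By case analysis on ¬j: premise 7 gives O(¬j → ¬r) and premise 4 gives O(j → ¬r), so O(¬r) either way.
With premise 8, O(¬r → p), the K-axiom yields O(p).
The contrapositive of premise 12 (O(¬m → ¬p)) is O(p → m), and O(p) is already established, so O(m).
The contrapositive of premise 11 (O(g → ¬m)) is O(m → ¬g), and O(m) is already established, so O(¬g).
Premise 6 is O(¬g → ¬n); since O(¬g), deontic closure gives O(¬n).
Premise 9 is O(c → n); contrapositively O(¬n → ¬c). Since O(¬n) holds, K gives O(¬c).
Premises 1, 2, 3, 5, 10 do not contribute to this derivation.
So O(¬c) follows.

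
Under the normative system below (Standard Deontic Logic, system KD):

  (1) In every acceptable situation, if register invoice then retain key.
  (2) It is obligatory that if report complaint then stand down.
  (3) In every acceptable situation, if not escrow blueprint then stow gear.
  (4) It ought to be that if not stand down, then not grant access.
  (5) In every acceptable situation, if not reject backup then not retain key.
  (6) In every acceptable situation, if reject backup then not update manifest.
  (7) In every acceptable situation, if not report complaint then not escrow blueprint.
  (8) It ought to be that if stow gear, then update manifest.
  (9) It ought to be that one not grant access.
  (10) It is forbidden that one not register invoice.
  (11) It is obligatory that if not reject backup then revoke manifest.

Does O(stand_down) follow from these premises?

Premise 10, F(¬register_invoice), is equivalent to O(register_invoice).
From O(register_invoice) and premise 1, O(register_invoice → retain_key), we obtain O(retain_key).
Premise 5 is O(¬reject_backup → ¬retain_key); contrapositively O(retain_key → reject_backup). Since O(retain_key) holds, K gives O(reject_backup).
From O(reject_backup) and premise 6, O(reject_backup → ¬update_manifest), we obtain O(¬update_manifest).
Premise 8, O(stow_gear → update_manifest), contraposes to O(¬update_manifest → ¬stow_gear); with O(¬update_manifest) we get O(¬stow_gear).
Premise 3 is O(¬escrow_blueprint → stow_gear); contrapositively O(¬stow_gear → escrow_blueprint). Since O(¬stow_gear) holds, K gives O(escrow_blueprint).
The contrapositive of premise 7 (O(¬report_complaint → ¬escrow_blueprint)) is O(escrow_blueprint → report_complaint), and O(escrow_blueprint) is already established, so O(report_complaint).
With premise 2, O(report_complaint → stand_down), the K-axiom yields O(stand_down).
Premises 4, 9, 11 do not contribute to this derivation.
So O(stand_down) follows.

Yes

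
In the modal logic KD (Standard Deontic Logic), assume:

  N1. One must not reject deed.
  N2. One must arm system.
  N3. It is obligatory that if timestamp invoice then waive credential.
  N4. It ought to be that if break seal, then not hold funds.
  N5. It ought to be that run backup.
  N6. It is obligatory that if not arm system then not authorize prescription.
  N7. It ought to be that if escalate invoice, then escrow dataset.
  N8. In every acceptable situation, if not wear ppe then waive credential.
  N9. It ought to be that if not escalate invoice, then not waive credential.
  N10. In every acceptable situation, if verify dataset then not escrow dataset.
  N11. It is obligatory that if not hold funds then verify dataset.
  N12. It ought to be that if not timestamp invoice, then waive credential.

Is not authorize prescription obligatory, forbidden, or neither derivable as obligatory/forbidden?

Premise 6 is O(¬arm_system → ¬authorize_prescription), but O(¬arm_system) is not derivable from the premises, so it does not yield O(¬authorize_prescription).
No premise or chain of K-axiom applications forces O(¬authorize_prescription), and none forces O(authorize_prescription). So ¬authorize_prescription is neither obligatory nor forbidden under these norms.

Neither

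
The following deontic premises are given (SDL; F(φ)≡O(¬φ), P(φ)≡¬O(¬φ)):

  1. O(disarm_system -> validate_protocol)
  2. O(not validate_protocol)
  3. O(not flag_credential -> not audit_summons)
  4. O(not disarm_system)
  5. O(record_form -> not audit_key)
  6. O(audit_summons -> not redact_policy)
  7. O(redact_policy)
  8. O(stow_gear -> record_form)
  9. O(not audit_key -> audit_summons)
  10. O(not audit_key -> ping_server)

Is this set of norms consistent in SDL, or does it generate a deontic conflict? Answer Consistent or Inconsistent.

Consistent

Premise 1 is O(disarm_system -> validate_protocol), but O(disarm_system) is not derivable from the premises, so it does not yield O(validate_protocol).
So O(validate_protocol) is not derivable, and the apparent clash with O(not validate_protocol) does not arise.
A world satisfying every obligation exists (e.g. audit_key=true, audit_summons=false, disarm_system=false, flag_credential=false, ping_server=false, record_form=false, redact_policy=true, stow_gear=false, validate_protocol=false); no atom is both obligatory and forbidden, so the set is consistent.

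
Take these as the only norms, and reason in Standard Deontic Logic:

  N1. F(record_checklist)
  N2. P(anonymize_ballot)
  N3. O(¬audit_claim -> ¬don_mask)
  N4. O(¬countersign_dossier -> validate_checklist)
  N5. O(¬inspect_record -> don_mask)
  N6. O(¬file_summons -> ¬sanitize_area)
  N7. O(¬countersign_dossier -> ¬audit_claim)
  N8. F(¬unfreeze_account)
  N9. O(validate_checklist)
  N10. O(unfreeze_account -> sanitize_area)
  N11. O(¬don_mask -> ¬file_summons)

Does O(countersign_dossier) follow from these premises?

Yes

Premise 8, F(¬unfreeze_account), is equivalent to O(unfreeze_account).
With premise 10, O(unfreeze_account -> sanitize_area), the K-axiom yields O(sanitize_area).
Premise 6 is O(¬file_summons -> ¬sanitize_area); contrapositively O(sanitize_area -> file_summons). Since O(sanitize_area) holds, K gives O(file_summons).
The contrapositive of premise 11 (O(¬don_mask -> ¬file_summons)) is O(file_summons -> don_mask), and O(file_summons) is already established, so O(don_mask).
The contrapositive of premise 3 (O(¬audit_claim -> ¬don_mask)) is O(don_mask -> audit_claim), and O(don_mask) is already established, so O(audit_claim).
Premise 7 is O(¬countersign_dossier -> ¬audit_claim); contrapositively O(audit_claim -> countersign_dossier). Since O(audit_claim) holds, K gives O(countersign_dossier).
Premises 1, 2, 4, 5, 9 do not contribute to this derivation.
So O(countersign_dossier) follows.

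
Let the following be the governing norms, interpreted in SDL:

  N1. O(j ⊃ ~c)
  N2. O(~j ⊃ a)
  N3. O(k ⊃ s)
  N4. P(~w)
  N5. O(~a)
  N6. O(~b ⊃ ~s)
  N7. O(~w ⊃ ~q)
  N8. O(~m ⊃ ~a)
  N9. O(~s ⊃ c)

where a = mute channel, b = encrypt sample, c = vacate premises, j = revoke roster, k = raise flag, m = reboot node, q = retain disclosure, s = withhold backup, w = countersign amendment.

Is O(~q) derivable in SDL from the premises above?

Premise 7 is O(~w ⊃ ~q), but O(~w) is not derivable from the premises (the permission P(~w) asserts only ~O(w), not O(~w)), so it does not yield O(~q).
No other premise forces O(~q). An ideal world satisfying every premise can still have ~q false, so O(~q) is not derivable.

No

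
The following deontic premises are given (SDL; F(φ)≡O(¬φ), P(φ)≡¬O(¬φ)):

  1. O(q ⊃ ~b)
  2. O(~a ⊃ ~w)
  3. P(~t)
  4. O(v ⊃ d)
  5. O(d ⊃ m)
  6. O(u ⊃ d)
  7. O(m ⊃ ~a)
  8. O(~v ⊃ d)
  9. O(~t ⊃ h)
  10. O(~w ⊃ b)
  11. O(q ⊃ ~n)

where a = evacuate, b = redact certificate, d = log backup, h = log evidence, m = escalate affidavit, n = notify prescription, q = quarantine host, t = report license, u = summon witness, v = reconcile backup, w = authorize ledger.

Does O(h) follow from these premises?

Premise 9 is O(~t ⊃ h), but O(~t) is not derivable from the premises (the permission P(~t) asserts only ~O(t), not O(~t)), so it does not yield O(h).
No other premise forces O(h). An ideal world satisfying every premise can still have h false, so O(h) is not derivable.

No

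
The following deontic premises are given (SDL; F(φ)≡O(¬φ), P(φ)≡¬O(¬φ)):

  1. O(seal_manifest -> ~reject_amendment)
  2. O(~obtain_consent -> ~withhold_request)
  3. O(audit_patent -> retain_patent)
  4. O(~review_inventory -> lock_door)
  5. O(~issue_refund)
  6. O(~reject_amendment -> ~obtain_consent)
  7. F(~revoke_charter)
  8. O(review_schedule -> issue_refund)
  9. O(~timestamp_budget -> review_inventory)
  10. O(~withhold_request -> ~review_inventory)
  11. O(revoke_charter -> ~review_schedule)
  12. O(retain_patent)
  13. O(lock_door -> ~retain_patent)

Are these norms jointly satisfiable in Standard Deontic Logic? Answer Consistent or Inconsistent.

Premise 8 is O(review_schedule -> issue_refund), but O(review_schedule) is not derivable from the premises, so it does not yield O(issue_refund).
So O(issue_refund) is not derivable, and the apparent clash with O(~issue_refund) does not arise.
A world satisfying every obligation exists (e.g. audit_patent=false, issue_refund=false, lock_door=false, obtain_consent=true, reject_amendment=true, retain_patent=true, review_inventory=true, review_schedule=false, revoke_charter=true, seal_manifest=false, timestamp_budget=false, withhold_request=true); no atom is both obligatory and forbidden, so the set is consistent.

Consistent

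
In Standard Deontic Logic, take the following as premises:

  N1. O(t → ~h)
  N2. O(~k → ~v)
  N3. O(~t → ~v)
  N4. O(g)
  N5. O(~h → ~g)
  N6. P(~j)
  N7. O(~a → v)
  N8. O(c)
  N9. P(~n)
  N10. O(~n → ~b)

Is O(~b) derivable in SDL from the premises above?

Premise 10 is O(~n → ~b), but O(~n) is not derivable from the premises (the permission P(~n) asserts only ~O(n), not O(~n)), so it does not yield O(~b).
No other premise forces O(~b). An ideal world satisfying every premise can still have ~b false, so O(~b) is not derivable.

No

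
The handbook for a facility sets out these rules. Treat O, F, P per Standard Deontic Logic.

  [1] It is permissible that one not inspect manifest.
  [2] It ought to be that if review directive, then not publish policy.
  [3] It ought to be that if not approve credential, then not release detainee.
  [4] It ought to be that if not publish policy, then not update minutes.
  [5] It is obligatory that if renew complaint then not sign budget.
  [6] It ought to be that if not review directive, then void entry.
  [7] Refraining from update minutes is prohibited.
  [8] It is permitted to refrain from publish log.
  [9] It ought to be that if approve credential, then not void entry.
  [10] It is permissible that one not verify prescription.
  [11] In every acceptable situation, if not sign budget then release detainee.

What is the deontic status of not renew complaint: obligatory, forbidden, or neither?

Premise 7 is F(¬update_minutes), i.e. O(update_minutes).
The contrapositive of premise 4 (O(¬publish_policy → ¬update_minutes)) is O(update_minutes → publish_policy), and O(update_minutes) is already established, so O(publish_policy).
Premise 2 is O(review_directive → ¬publish_policy); contrapositively O(publish_policy → ¬review_directive). Since O(publish_policy) holds, K gives O(¬review_directive).
With premise 6, O(¬review_directive → void_entry), the K-axiom yields O(void_entry).
Premise 9 is O(approve_credential → ¬void_entry); contrapositively O(void_entry → ¬approve_credential). Since O(void_entry) holds, K gives O(¬approve_credential).
Premise 3 is O(¬approve_credential → ¬release_detainee); since O(¬approve_credential), deontic closure gives O(¬release_detainee).
Premise 11, O(¬sign_budget → release_detainee), contraposes to O(¬release_detainee → sign_budget); with O(¬release_detainee) we get O(sign_budget).
The contrapositive of premise 5 (O(renew_complaint → ¬sign_budget)) is O(sign_budget → ¬renew_complaint), and O(sign_budget) is already established, so O(¬renew_complaint).
Premises 1, 8, 10 do not contribute to this derivation.
Hence ¬renew_complaint is obligatory.

Obligatory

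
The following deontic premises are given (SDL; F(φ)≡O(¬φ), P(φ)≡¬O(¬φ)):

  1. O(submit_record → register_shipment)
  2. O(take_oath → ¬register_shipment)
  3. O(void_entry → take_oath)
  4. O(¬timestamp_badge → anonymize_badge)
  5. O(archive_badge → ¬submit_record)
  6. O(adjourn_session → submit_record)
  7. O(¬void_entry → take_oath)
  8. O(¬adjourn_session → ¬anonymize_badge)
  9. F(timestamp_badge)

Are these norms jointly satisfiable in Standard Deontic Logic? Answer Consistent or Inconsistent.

Inconsistent

Premises 7 and 3 cover both cases: O(¬void_entry → take_oath) and O(void_entry → take_oath). Since ¬void_entry ∨ void_entry is a tautology, O(take_oath) follows.
With premise 2, O(take_oath → ¬register_shipment), the K-axiom yields O(¬register_shipment).
Premise 1 is O(submit_record → register_shipment); contrapositively O(¬register_shipment → ¬submit_record). Since O(¬register_shipment) holds, K gives O(¬submit_record).
The contrapositive of premise 6 (O(adjourn_session → submit_record)) is O(¬submit_record → ¬adjourn_session), and O(¬submit_record) is already established, so O(¬adjourn_session).
From O(¬adjourn_session) and premise 8, O(¬adjourn_session → ¬anonymize_badge), we obtain O(¬anonymize_badge).
Premise 4 is O(¬timestamp_badge → anonymize_badge); contrapositively O(¬anonymize_badge → timestamp_badge). Since O(¬anonymize_badge) holds, K gives O(timestamp_badge).
Yet premise 9 is F(timestamp_badge), i.e. O(¬timestamp_badge).
We now have both O(timestamp_badge) and O(¬timestamp_badge) — timestamp_badge is simultaneously obligatory and forbidden, violating the D-axiom.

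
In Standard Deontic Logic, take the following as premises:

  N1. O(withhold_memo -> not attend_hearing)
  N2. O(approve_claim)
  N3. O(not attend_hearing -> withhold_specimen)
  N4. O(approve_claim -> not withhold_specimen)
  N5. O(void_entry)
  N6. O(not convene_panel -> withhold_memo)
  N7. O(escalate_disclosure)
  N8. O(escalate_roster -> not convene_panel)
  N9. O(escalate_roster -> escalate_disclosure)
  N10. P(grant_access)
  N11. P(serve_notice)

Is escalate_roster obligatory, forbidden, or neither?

Forbidden

Premise 2 states O(approve_claim) outright.
Premise 4 is O(approve_claim -> not withhold_specimen); since O(approve_claim), deontic closure gives O(not withhold_specimen).
The contrapositive of premise 3 (O(not attend_hearing -> withhold_specimen)) is O(not withhold_specimen -> attend_hearing), and O(not withhold_specimen) is already established, so O(attend_hearing).
The contrapositive of premise 1 (O(withhold_memo -> not attend_hearing)) is O(attend_hearing -> not withhold_memo), and O(attend_hearing) is already established, so O(not withhold_memo).
Premise 6 is O(not convene_panel -> withhold_memo); contrapositively O(not withhold_memo -> convene_panel). Since O(not withhold_memo) holds, K gives O(convene_panel).
Premise 8, O(escalate_roster -> not convene_panel), contraposes to O(convene_panel -> not escalate_roster); with O(convene_panel) we get O(not escalate_roster).
Premises 5, 7, 9, 10, 11 do not contribute to this derivation.
Thus O(not escalate_roster), which is F(escalate_roster): escalate_roster is forbidden.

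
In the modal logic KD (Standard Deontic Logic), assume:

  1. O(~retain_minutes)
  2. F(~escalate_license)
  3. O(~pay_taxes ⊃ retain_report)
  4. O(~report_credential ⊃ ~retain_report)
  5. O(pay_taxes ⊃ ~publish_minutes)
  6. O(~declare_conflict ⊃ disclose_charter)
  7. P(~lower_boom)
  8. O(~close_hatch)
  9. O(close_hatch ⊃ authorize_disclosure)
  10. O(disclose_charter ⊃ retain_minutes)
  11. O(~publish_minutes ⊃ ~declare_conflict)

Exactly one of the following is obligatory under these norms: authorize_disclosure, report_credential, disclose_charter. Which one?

report_credential

Premise 1 gives O(~retain_minutes).
Premise 10, O(disclose_charter ⊃ retain_minutes), contraposes to O(~retain_minutes ⊃ ~disclose_charter); with O(~retain_minutes) we get O(~disclose_charter).
Premise 6 is O(~declare_conflict ⊃ disclose_charter); contrapositively O(~disclose_charter ⊃ declare_conflict). Since O(~disclose_charter) holds, K gives O(declare_conflict).
Premise 11 is O(~publish_minutes ⊃ ~declare_conflict); contrapositively O(declare_conflict ⊃ publish_minutes). Since O(declare_conflict) holds, K gives O(publish_minutes).
The contrapositive of premise 5 (O(pay_taxes ⊃ ~publish_minutes)) is O(publish_minutes ⊃ ~pay_taxes), and O(publish_minutes) is already established, so O(~pay_taxes).
From O(~pay_taxes) and premise 3, O(~pay_taxes ⊃ retain_report), we obtain O(retain_report).
Premise 4 is O(~report_credential ⊃ ~retain_report); contrapositively O(retain_report ⊃ report_credential). Since O(retain_report) holds, K gives O(report_credential).
So O(report_credential) holds — report_credential is obligatory. None of the other listed options is made obligatory by any chain of premises.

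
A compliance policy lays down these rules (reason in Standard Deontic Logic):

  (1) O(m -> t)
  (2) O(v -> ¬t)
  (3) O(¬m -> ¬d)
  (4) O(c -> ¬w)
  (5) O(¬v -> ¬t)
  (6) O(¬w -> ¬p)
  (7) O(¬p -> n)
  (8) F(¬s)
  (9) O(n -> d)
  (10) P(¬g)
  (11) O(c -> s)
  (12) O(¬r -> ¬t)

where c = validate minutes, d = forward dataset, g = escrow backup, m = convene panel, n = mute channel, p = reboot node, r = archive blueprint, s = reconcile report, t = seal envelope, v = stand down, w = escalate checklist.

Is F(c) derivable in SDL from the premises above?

Premises 2 and 5 cover both cases: O(v -> ¬t) and O(¬v -> ¬t). Since v ∨ ¬v is a tautology, O(¬t) follows.
Premise 1, O(m -> t), contraposes to O(¬t -> ¬m); with O(¬t) we get O(¬m).
Premise 3 is O(¬m -> ¬d); since O(¬m), deontic closure gives O(¬d).
The contrapositive of premise 9 (O(n -> d)) is O(¬d -> ¬n), and O(¬d) is already established, so O(¬n).
Premise 7, O(¬p -> n), contraposes to O(¬n -> p); with O(¬n) we get O(p).
Premise 6 is O(¬w -> ¬p); contrapositively O(p -> w). Since O(p) holds, K gives O(w).
Premise 4, O(c -> ¬w), contraposes to O(w -> ¬c); with O(w) we get O(¬c).
Premises 8, 10, 11, 12 do not contribute to this derivation.
So O(¬c) holds, i.e. F(c). The claim follows.

Yes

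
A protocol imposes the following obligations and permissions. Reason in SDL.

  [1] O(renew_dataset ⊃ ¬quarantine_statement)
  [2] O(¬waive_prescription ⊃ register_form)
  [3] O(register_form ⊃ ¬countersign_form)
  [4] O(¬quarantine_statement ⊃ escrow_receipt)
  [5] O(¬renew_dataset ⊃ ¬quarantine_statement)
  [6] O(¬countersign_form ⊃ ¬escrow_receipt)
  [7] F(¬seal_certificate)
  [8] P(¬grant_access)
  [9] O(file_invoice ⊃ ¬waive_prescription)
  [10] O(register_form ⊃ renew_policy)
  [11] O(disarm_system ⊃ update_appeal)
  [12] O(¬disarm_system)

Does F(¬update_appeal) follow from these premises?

Premise 11 is O(disarm_system ⊃ update_appeal), but O(disarm_system) is not derivable from the premises, so it does not yield O(update_appeal).
No other premise forces O(update_appeal). An ideal world satisfying every premise can still have ¬update_appeal true, so F(¬update_appeal) is not derivable.

No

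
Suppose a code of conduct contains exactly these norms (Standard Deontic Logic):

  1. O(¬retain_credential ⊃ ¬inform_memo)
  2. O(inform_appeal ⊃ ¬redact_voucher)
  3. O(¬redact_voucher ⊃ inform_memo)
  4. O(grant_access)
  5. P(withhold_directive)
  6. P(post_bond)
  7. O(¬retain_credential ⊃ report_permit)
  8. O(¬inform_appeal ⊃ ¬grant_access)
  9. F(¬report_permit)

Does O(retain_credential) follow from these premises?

From premise 4 we have O(grant_access).
The contrapositive of premise 8 (O(¬inform_appeal ⊃ ¬grant_access)) is O(grant_access ⊃ inform_appeal), and O(grant_access) is already established, so O(inform_appeal).
With premise 2, O(inform_appeal ⊃ ¬redact_voucher), the K-axiom yields O(¬redact_voucher).
Premise 3 is O(¬redact_voucher ⊃ inform_memo); since O(¬redact_voucher), deontic closure gives O(inform_memo).
Premise 1 is O(¬retain_credential ⊃ ¬inform_memo); contrapositively O(inform_memo ⊃ retain_credential). Since O(inform_memo) holds, K gives O(retain_credential).
Premises 5, 6, 7, 9 do not contribute to this derivation.
So O(retain_credential) follows.

Yes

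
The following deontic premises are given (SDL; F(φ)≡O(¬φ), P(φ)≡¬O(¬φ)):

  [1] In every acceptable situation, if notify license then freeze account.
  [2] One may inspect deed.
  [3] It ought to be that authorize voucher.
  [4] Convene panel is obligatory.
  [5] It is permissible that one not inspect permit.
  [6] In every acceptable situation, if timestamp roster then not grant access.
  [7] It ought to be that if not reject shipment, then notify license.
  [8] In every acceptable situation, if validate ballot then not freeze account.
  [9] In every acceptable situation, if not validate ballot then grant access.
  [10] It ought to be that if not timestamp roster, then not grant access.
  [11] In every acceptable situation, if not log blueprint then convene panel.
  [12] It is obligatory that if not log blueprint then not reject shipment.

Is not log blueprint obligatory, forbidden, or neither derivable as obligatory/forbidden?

By case analysis on timestamp_roster: premise 6 gives O(timestamp_roster → ¬grant_access) and premise 10 gives O(¬timestamp_roster → ¬grant_access), so O(¬grant_access) either way.
Premise 9 is O(¬validate_ballot → grant_access); contrapositively O(¬grant_access → validate_ballot). Since O(¬grant_access) holds, K gives O(validate_ballot).
From O(validate_ballot) and premise 8, O(validate_ballot → ¬freeze_account), we obtain O(¬freeze_account).
Premise 1 is O(notify_license → freeze_account); contrapositively O(¬freeze_account → ¬notify_license). Since O(¬freeze_account) holds, K gives O(¬notify_license).
Premise 7 is O(¬reject_shipment → notify_license); contrapositively O(¬notify_license → reject_shipment). Since O(¬notify_license) holds, K gives O(reject_shipment).
Premise 12, O(¬log_blueprint → ¬reject_shipment), contraposes to O(reject_shipment → log_blueprint); with O(reject_shipment) we get O(log_blueprint).
Premises 2, 3, 4, 5, 11 do not contribute to this derivation.
Thus O(log_blueprint), which is F(¬log_blueprint): ¬log_blueprint is forbidden.

Forbidden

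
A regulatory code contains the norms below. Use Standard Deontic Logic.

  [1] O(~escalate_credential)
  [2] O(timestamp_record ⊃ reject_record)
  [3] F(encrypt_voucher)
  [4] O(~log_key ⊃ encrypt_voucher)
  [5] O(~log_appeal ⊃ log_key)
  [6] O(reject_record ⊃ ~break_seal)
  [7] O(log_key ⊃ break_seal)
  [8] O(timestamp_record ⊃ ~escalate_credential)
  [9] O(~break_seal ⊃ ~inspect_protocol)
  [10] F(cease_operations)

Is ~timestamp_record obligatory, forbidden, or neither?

Obligatory

Premise 3, F(encrypt_voucher), is equivalent to O(~encrypt_voucher).
Premise 4 is O(~log_key ⊃ encrypt_voucher); contrapositively O(~encrypt_voucher ⊃ log_key). Since O(~encrypt_voucher) holds, K gives O(log_key).
Premise 7 is O(log_key ⊃ break_seal); since O(log_key), deontic closure gives O(break_seal).
Premise 6 is O(reject_record ⊃ ~break_seal); contrapositively O(break_seal ⊃ ~reject_record). Since O(break_seal) holds, K gives O(~reject_record).
The contrapositive of premise 2 (O(timestamp_record ⊃ reject_record)) is O(~reject_record ⊃ ~timestamp_record), and O(~reject_record) is already established, so O(~timestamp_record).
Premises 1, 5, 8, 9, 10 do not contribute to this derivation.
Hence ~timestamp_record is obligatory.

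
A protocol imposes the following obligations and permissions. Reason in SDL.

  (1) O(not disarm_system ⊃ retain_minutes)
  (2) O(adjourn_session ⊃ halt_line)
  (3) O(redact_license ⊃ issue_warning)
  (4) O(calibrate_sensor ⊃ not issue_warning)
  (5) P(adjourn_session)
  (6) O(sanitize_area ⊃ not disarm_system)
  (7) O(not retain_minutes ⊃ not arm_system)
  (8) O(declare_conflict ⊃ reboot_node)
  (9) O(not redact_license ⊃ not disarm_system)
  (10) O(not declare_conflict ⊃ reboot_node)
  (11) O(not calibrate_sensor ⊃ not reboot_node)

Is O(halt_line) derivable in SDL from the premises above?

Premise 2 is O(adjourn_session ⊃ halt_line), but O(adjourn_session) is not derivable from the premises (the permission P(adjourn_session) asserts only not O(not adjourn_session), not O(adjourn_session)), so it does not yield O(halt_line).
No other premise forces O(halt_line). An ideal world satisfying every premise can still have halt_line false, so O(halt_line) is not derivable.

No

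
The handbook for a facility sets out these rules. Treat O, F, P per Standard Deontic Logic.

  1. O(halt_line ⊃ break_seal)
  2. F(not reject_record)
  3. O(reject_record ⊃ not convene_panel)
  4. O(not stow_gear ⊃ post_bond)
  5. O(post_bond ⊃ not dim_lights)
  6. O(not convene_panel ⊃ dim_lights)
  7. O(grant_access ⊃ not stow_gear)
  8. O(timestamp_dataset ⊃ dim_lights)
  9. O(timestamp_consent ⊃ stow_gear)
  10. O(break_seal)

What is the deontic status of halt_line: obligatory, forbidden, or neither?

Premise 1 is O(halt_line ⊃ break_seal); even if O(break_seal) held, inferring O(halt_line) would be affirming the consequent — invalid.
No premise or chain of K-axiom applications forces O(halt_line), and none forces O(not halt_line). So halt_line is neither obligatory nor forbidden under these norms.

Neither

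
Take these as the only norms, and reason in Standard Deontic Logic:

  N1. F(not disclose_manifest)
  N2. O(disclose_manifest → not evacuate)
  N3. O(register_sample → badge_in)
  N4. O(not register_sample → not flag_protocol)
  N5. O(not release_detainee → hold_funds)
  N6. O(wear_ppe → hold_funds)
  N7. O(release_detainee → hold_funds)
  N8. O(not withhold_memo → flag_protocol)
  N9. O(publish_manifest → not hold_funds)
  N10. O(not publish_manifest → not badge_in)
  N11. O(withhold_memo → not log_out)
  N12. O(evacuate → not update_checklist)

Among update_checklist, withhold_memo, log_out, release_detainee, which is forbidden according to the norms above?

Premises 7 and 5 are O(release_detainee → hold_funds) and O(not release_detainee → hold_funds); every ideal world satisfies release_detainee or not release_detainee, so in either case hold_funds holds — hence O(hold_funds).
Premise 9 is O(publish_manifest → not hold_funds); contrapositively O(hold_funds → not publish_manifest). Since O(hold_funds) holds, K gives O(not publish_manifest).
From O(not publish_manifest) and premise 10, O(not publish_manifest → not badge_in), we obtain O(not badge_in).
Premise 3 is O(register_sample → badge_in); contrapositively O(not badge_in → not register_sample). Since O(not badge_in) holds, K gives O(not register_sample).
Premise 4 is O(not register_sample → not flag_protocol); since O(not register_sample), deontic closure gives O(not flag_protocol).
The contrapositive of premise 8 (O(not withhold_memo → flag_protocol)) is O(not flag_protocol → withhold_memo), and O(not flag_protocol) is already established, so O(withhold_memo).
Premise 11 is O(withhold_memo → not log_out); since O(withhold_memo), deontic closure gives O(not log_out).
So O(not log_out) holds, i.e. log_out is forbidden. None of the other listed options is forbidden under the premises.

log_out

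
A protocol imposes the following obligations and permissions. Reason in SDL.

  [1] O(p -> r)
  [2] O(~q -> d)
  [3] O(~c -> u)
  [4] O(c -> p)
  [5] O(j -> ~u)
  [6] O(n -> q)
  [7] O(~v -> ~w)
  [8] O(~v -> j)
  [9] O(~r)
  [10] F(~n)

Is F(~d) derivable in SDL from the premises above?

Premise 2 is O(~q -> d), but O(~q) is not derivable from the premises, so it does not yield O(d).
No other premise forces O(d). An ideal world satisfying every premise can still have ~d true, so F(~d) is not derivable.

No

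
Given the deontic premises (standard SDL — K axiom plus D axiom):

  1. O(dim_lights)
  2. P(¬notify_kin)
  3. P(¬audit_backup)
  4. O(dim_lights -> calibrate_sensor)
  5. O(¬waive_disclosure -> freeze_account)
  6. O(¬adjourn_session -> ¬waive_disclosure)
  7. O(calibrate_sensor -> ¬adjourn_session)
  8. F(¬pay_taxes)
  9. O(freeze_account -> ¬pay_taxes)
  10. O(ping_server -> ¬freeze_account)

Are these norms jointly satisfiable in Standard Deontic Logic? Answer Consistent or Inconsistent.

Premise 8, F(¬pay_taxes), is equivalent to O(pay_taxes).
The contrapositive of premise 9 (O(freeze_account -> ¬pay_taxes)) is O(pay_taxes -> ¬freeze_account), and O(pay_taxes) is already established, so O(¬freeze_account).
Premise 5 is O(¬waive_disclosure -> freeze_account); contrapositively O(¬freeze_account -> waive_disclosure). Since O(¬freeze_account) holds, K gives O(waive_disclosure).
Premise 6, O(¬adjourn_session -> ¬waive_disclosure), contraposes to O(waive_disclosure -> adjourn_session); with O(waive_disclosure) we get O(adjourn_session).
The contrapositive of premise 7 (O(calibrate_sensor -> ¬adjourn_session)) is O(adjourn_session -> ¬calibrate_sensor), and O(adjourn_session) is already established, so O(¬calibrate_sensor).
Premise 4, O(dim_lights -> calibrate_sensor), contraposes to O(¬calibrate_sensor -> ¬dim_lights); with O(¬calibrate_sensor) we get O(¬dim_lights).
But premise 1 directly asserts O(dim_lights).
We now have both O(¬dim_lights) and O(dim_lights) — dim_lights is simultaneously obligatory and forbidden, violating the D-axiom.

Inconsistent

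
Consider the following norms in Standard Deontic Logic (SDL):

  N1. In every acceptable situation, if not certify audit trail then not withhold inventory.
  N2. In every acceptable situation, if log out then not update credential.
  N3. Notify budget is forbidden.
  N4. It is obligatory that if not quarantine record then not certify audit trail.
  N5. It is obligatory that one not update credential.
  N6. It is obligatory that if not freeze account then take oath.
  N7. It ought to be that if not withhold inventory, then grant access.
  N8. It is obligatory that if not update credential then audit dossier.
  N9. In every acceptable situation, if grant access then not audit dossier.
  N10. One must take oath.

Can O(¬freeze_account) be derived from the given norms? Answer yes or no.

No

Premise 6 is O(¬freeze_account → take_oath); even if O(take_oath) held, inferring O(¬freeze_account) would be affirming the consequent — invalid.
No other premise forces O(¬freeze_account). An ideal world satisfying every premise can still have ¬freeze_account false, so O(¬freeze_account) is not derivable.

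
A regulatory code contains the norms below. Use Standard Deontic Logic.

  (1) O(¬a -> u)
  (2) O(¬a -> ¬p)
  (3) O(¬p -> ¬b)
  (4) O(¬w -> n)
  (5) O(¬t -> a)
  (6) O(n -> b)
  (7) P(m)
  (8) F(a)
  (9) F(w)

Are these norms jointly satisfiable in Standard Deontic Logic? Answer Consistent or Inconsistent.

F(w) at premise 9 means O(¬w).
From O(¬w) and premise 4, O(¬w -> n), we obtain O(n).
From O(n) and premise 6, O(n -> b), we obtain O(b).
Premise 3 is O(¬p -> ¬b); contrapositively O(b -> p). Since O(b) holds, K gives O(p).
The contrapositive of premise 2 (O(¬a -> ¬p)) is O(p -> a), and O(p) is already established, so O(a).
Yet premise 8 is F(a), i.e. O(¬a).
We now have both O(a) and O(¬a) — a is simultaneously obligatory and forbidden, violating the D-axiom.

Inconsistent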